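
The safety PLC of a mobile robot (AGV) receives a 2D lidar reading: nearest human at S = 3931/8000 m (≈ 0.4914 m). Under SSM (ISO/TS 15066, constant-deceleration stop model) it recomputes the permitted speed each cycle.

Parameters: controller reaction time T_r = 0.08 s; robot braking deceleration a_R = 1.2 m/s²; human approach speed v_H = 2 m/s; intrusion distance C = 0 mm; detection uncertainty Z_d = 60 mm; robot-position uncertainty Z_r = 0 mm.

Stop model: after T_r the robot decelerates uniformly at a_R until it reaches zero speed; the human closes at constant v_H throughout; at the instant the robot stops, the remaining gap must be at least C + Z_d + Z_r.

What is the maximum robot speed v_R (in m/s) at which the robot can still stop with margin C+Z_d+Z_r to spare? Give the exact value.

v_R_max = 3/20 m/s = 0.1500 m/s

at the boundary: (5/12)·v² + (131/75)·v + (-2171/8000) = 0
  disc = (131/75)² − 4·(5/12)·(-2171/8000) = 1261129/360000 ; √disc = 1123/600
  v_R = (−(131/75) + 1123/600) / (2·(5/12)) = 3/20 m/s
check:
T_s = v_R/a_R = (3/20)/(6/5) = 0.1250 s
reaction-phase robot travel = 0.1500·0.0800 = 0.0120 m
braking distance = 0.1500²/(2·1.2000) = 0.0094 m
human closes 2.0000·0.2050 = 0.4100 m
C+Z_d+Z_r = 0.0000+0.0600+0.0000 = 0.0600 m
sum ≈ 0.0120+0.0094+0.4100+0.0600 ≈ 0.4914 m = S ✓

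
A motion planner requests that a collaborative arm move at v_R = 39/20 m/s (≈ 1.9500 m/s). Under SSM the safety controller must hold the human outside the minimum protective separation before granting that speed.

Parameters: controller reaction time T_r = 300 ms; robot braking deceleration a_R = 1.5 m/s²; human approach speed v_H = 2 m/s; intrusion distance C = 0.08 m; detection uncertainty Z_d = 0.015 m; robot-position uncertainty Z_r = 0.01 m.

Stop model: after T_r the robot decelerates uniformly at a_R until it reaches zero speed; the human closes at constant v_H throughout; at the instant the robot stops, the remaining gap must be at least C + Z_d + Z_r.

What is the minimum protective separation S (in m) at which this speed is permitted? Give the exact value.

S_min = 2063/400 m = 5.1575 m

T_s = v_R/a_R = (39/20)/(3/2) = 1.3000 s
robot in T_r: 1.9500·0.3000 = 0.5850 m
robot covers 1.9500·1.3000 − ½·1.5000·1.3000² = 1.2675 m while stopping
human over T_r+T_s: 2.0000·(0.3000+1.3000) = 3.2000 m
margins: 0.0800+0.0150+0.0100 = 0.1050 m
S_min ≈ 0.5850+1.2675+3.2000+0.1050  ⇒  S_min = 2063/400 m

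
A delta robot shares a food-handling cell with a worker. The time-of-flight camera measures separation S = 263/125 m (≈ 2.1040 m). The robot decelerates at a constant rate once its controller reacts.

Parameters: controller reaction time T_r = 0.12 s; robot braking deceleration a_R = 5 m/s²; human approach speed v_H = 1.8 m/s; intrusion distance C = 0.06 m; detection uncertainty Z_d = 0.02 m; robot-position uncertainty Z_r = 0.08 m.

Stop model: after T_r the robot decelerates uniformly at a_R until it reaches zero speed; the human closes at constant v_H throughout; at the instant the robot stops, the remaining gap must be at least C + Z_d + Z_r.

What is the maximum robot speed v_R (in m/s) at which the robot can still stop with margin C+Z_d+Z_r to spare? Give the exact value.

v_R_max = 12/5 m/s = 2.4000 m/s

collect terms ⇒ (1/10)·v_R² + (12/25)·v_R + (-216/125) = 0
  disc = (12/25)² − 4·(1/10)·(-216/125) = 576/625 ; √disc = 24/25
  v_R = (−(12/25) + 24/25) / (2·(1/10)) = 12/5 m/s
check:
T_s = v_R/a_R = (12/5)/5 = 0.4800 s
robot in T_r: 2.4000·0.1200 = 0.2880 m
robot covers 2.4000·0.4800 − ½·5.0000·0.4800² = 0.5760 m while stopping
human closes 1.8000·0.6000 = 1.0800 m
C+Z_d+Z_r = 0.0600+0.0200+0.0800 = 0.1600 m
sum ≈ 0.2880+0.5760+1.0800+0.1600 ≈ 2.1040 m = S ✓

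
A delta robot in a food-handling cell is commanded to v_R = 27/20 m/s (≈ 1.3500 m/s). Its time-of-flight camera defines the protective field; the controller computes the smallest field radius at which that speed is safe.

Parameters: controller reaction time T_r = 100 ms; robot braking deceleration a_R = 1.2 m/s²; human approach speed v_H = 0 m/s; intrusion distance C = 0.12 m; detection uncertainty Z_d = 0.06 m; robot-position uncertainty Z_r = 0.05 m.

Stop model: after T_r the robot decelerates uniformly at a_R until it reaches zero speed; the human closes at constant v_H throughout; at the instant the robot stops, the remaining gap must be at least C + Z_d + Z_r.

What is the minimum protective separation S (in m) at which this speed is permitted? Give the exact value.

braking lasts T_s = (27/20)/(6/5) = 1.1250 s
reaction-phase robot travel = 1.3500·0.1000 = 0.1350 m
robot under decel: 1.3500²/(2·1.2000) = 0.7594 m
person approaches 0.0000·(0.1000+1.1250) = 0.0000 m
residual clearance needed = 0.1200+0.0600+0.0500 = 0.2300 m
S_min ≈ 0.1350+0.7594+0.0000+0.2300  ⇒  S_min = 1799/1600 m

S_min = 1799/1600 m = 1.1244 m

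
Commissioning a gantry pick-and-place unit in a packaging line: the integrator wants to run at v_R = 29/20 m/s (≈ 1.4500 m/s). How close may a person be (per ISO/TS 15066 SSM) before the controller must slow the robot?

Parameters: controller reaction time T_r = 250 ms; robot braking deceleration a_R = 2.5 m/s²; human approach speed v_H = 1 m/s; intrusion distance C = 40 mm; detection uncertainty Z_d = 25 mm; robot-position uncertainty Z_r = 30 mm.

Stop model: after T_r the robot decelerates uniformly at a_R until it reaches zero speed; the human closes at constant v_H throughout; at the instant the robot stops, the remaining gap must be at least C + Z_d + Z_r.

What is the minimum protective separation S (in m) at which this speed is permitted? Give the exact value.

S_min = 427/250 m = 1.7080 m

braking lasts T_s = (29/20)/(5/2) = 0.5800 s
reaction-phase robot travel = 1.4500·0.2500 = 0.3625 m
robot covers 1.4500·0.5800 − ½·2.5000·0.5800² = 0.4205 m while stopping
human closes 1.0000·0.8300 = 0.8300 m
margins: 0.0400+0.0250+0.0300 = 0.0950 m
S_min ≈ 0.3625+0.4205+0.8300+0.0950  ⇒  S_min = 427/250 m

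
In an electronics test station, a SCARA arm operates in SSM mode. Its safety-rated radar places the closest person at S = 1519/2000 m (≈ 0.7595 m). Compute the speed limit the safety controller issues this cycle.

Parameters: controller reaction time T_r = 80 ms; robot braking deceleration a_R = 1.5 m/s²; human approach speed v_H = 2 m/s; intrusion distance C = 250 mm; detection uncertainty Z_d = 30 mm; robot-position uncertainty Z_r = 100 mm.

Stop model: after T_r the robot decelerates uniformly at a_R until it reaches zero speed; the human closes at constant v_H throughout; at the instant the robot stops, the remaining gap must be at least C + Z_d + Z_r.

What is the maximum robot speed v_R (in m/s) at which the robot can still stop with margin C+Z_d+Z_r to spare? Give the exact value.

v_R_max = 3/20 m/s = 0.1500 m/s

collect terms ⇒ (1/3)·v_R² + (106/75)·v_R + (-439/2000) = 0
  disc = (106/75)² − 4·(1/3)·(-439/2000) = 51529/22500 ; √disc = 227/150
  v_R = (−(106/75) + 227/150) / (2·(1/3)) = 3/20 m/s
check:
braking lasts T_s = (3/20)/(3/2) = 0.1000 s
reaction-phase robot travel = 0.1500·0.0800 = 0.0120 m
braking distance = 0.1500²/(2·1.5000) = 0.0075 m
human over T_r+T_s: 2.0000·(0.0800+0.1000) = 0.3600 m
C+Z_d+Z_r = 0.2500+0.0300+0.1000 = 0.3800 m
sum ≈ 0.0120+0.0075+0.3600+0.3800 ≈ 0.7595 m = S ✓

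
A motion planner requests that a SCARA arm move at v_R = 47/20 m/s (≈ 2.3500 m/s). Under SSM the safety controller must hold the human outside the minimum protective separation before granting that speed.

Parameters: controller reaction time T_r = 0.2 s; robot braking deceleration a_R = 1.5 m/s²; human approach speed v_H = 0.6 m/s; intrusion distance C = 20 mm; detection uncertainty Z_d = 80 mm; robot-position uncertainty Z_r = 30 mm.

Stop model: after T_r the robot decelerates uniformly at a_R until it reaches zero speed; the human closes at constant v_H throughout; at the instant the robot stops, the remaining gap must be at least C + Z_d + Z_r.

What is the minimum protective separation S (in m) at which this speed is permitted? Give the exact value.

S_min = 4201/1200 m = 3.5008 m

T_s = v_R/a_R = (47/20)/(3/2) = 1.5667 s
reaction-phase robot travel = 2.3500·0.2000 = 0.4700 m
braking distance = 2.3500²/(2·1.5000) = 1.8408 m
person approaches 0.6000·(0.2000+1.5667) = 1.0600 m
residual clearance needed = 0.0200+0.0800+0.0300 = 0.1300 m
S_min ≈ 0.4700+1.8408+1.0600+0.1300  ⇒  S_min = 4201/1200 m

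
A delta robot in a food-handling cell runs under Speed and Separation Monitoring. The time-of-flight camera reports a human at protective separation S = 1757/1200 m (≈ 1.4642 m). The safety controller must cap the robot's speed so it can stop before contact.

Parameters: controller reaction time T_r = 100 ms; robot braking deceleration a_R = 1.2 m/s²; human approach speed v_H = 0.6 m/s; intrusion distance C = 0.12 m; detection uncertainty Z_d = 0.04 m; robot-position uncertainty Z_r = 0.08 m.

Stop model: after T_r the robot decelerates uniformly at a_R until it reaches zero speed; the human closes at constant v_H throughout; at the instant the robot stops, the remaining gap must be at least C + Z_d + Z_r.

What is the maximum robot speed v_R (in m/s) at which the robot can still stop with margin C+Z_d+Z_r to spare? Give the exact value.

v_R_max = 11/10 m/s = 1.1000 m/s

at the boundary: (5/12)·v² + (3/5)·v + (-1397/1200) = 0
  disc = (3/5)² − 4·(5/12)·(-1397/1200) = 8281/3600 ; √disc = 91/60
  v_R = (−(3/5) + 91/60) / (2·(5/12)) = 11/10 m/s
check:
braking lasts T_s = (11/10)/(6/5) = 0.9167 s
robot in T_r: 1.1000·0.1000 = 0.1100 m
robot under decel: 1.1000²/(2·1.2000) = 0.5042 m
human closes 0.6000·1.0167 = 0.6100 m
residual clearance needed = 0.1200+0.0400+0.0800 = 0.2400 m
sum ≈ 0.1100+0.5042+0.6100+0.2400 ≈ 1.4642 m = S ✓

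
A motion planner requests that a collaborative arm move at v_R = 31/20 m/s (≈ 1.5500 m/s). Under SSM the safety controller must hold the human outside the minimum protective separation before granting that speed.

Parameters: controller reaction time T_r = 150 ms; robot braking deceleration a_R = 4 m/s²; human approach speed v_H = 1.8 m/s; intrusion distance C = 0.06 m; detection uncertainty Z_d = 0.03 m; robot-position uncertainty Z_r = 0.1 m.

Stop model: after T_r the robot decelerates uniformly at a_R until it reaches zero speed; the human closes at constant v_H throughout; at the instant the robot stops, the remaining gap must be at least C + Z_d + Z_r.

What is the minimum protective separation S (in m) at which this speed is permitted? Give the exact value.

braking lasts T_s = (31/20)/4 = 0.3875 s
robot covers v_R·T_r = 1.5500·0.1500 = 0.2325 m before braking
robot under decel: 1.5500²/(2·4.0000) = 0.3003 m
person approaches 1.8000·(0.1500+0.3875) = 0.9675 m
C+Z_d+Z_r = 0.0600+0.0300+0.1000 = 0.1900 m
S_min ≈ 0.2325+0.3003+0.9675+0.1900  ⇒  S_min = 5409/3200 m

S_min = 5409/3200 m = 1.6903 m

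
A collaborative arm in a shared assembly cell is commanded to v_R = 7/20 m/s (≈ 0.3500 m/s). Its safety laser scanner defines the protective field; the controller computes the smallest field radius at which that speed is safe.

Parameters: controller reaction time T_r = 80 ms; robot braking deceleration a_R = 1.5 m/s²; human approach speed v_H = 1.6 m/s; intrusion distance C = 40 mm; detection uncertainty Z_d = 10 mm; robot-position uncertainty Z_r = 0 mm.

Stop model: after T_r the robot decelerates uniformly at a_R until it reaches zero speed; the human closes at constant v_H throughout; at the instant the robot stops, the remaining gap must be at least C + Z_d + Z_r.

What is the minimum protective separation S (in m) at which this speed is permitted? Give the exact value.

stop time T_s = (7/20)/(3/2) = 0.2333 s
reaction-phase robot travel = 0.3500·0.0800 = 0.0280 m
braking distance = 0.3500²/(2·1.5000) = 0.0408 m
human over T_r+T_s: 1.6000·(0.0800+0.2333) = 0.5013 m
C+Z_d+Z_r = 0.0400+0.0100+0.0000 = 0.0500 m
S_min ≈ 0.0280+0.0408+0.5013+0.0500  ⇒  S_min = 3721/6000 m

S_min = 3721/6000 m = 0.6202 m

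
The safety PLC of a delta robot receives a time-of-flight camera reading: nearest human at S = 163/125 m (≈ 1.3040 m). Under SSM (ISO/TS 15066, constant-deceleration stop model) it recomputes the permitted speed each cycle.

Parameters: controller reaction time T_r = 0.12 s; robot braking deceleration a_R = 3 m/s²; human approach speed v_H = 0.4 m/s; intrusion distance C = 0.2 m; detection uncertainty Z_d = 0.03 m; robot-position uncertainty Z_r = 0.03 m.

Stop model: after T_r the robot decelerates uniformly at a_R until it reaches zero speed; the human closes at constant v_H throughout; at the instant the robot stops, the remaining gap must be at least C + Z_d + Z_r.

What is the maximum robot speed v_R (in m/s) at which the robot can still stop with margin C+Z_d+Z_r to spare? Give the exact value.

v_R_max = 9/5 m/s = 1.8000 m/s

quadratic (1/6)·v² + (19/75)·v + (-249/250) = 0
  disc = (19/75)² − 4·(1/6)·(-249/250) = 4096/5625 ; √disc = 64/75
  v_R = (−(19/75) + 64/75) / (2·(1/6)) = 9/5 m/s
check:
stop time T_s = (9/5)/3 = 0.6000 s
robot covers v_R·T_r = 1.8000·0.1200 = 0.2160 m before braking
robot covers 1.8000·0.6000 − ½·3.0000·0.6000² = 0.5400 m while stopping
person approaches 0.4000·(0.1200+0.6000) = 0.2880 m
C+Z_d+Z_r = 0.2000+0.0300+0.0300 = 0.2600 m
sum ≈ 0.2160+0.5400+0.2880+0.2600 ≈ 1.3040 m = S ✓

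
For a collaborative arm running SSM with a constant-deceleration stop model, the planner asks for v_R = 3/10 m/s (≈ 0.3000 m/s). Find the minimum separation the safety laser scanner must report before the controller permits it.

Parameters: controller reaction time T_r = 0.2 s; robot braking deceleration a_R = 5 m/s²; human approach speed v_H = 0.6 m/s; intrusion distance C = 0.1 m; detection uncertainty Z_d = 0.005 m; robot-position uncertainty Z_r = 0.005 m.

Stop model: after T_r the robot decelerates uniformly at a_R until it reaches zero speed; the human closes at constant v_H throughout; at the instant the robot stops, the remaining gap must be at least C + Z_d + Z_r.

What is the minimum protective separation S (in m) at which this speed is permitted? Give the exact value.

braking lasts T_s = (3/10)/5 = 0.0600 s
robot covers v_R·T_r = 0.3000·0.2000 = 0.0600 m before braking
robot covers 0.3000·0.0600 − ½·5.0000·0.0600² = 0.0090 m while stopping
human over T_r+T_s: 0.6000·(0.2000+0.0600) = 0.1560 m
residual clearance needed = 0.1000+0.0050+0.0050 = 0.1100 m
S_min ≈ 0.0600+0.0090+0.1560+0.1100  ⇒  S_min = 67/200 m

S_min = 67/200 m = 0.3350 m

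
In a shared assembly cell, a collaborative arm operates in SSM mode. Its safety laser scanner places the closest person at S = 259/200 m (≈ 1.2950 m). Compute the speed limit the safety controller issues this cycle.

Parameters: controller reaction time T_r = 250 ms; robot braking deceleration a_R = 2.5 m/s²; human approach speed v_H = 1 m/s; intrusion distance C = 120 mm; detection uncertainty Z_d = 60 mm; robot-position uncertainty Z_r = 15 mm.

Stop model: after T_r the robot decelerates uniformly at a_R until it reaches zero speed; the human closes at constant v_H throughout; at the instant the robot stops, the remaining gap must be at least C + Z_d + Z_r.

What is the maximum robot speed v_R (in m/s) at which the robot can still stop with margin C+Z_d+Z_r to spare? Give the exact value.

v_R_max = 1 m/s = 1.0000 m/s

quadratic (1/5)·v² + (13/20)·v + (-17/20) = 0
  disc = (13/20)² − 4·(1/5)·(-17/20) = 441/400 ; √disc = 21/20
  v_R = (−(13/20) + 21/20) / (2·(1/5)) = 1 m/s
check:
braking lasts T_s = 1/(5/2) = 0.4000 s
robot in T_r: 1.0000·0.2500 = 0.2500 m
robot under decel: 1.0000²/(2·2.5000) = 0.2000 m
person approaches 1.0000·(0.2500+0.4000) = 0.6500 m
C+Z_d+Z_r = 0.1200+0.0600+0.0150 = 0.1950 m
sum ≈ 0.2500+0.2000+0.6500+0.1950 ≈ 1.2950 m = S ✓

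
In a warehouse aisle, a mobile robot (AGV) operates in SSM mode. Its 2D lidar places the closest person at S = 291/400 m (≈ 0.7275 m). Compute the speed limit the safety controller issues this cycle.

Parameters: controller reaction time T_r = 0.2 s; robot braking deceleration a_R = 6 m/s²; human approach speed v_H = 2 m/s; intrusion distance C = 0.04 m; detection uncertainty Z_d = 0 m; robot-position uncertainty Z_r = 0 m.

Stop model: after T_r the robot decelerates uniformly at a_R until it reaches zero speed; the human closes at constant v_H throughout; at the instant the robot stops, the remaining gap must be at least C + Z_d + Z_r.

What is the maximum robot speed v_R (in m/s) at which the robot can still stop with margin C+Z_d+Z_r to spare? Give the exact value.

at the boundary: (1/12)·v² + (8/15)·v + (-23/80) = 0
  disc = (8/15)² − 4·(1/12)·(-23/80) = 1369/3600 ; √disc = 37/60
  v_R = (−(8/15) + 37/60) / (2·(1/12)) = 1/2 m/s
check:
braking lasts T_s = (1/2)/6 = 0.0833 s
reaction-phase robot travel = 0.5000·0.2000 = 0.1000 m
braking distance = 0.5000²/(2·6.0000) = 0.0208 m
human closes 2.0000·0.2833 = 0.5667 m
residual clearance needed = 0.0400+0.0000+0.0000 = 0.0400 m
sum ≈ 0.1000+0.0208+0.5667+0.0400 ≈ 0.7275 m = S ✓

v_R_max = 1/2 m/s = 0.5000 m/s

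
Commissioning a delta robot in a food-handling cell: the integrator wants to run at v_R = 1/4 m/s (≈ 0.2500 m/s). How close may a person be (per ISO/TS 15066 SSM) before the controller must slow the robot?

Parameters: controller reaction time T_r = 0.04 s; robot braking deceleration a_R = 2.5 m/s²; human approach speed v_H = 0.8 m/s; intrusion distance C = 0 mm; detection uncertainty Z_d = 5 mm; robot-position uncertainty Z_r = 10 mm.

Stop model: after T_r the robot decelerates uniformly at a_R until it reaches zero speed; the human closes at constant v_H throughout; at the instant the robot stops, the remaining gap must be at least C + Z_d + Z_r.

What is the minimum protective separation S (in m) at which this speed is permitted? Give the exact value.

T_s = v_R/a_R = (1/4)/(5/2) = 0.1000 s
robot covers v_R·T_r = 0.2500·0.0400 = 0.0100 m before braking
robot covers 0.2500·0.1000 − ½·2.5000·0.1000² = 0.0125 m while stopping
human over T_r+T_s: 0.8000·(0.0400+0.1000) = 0.1120 m
C+Z_d+Z_r = 0.0000+0.0050+0.0100 = 0.0150 m
S_min ≈ 0.0100+0.0125+0.1120+0.0150  ⇒  S_min = 299/2000 m

S_min = 299/2000 m = 0.1495 m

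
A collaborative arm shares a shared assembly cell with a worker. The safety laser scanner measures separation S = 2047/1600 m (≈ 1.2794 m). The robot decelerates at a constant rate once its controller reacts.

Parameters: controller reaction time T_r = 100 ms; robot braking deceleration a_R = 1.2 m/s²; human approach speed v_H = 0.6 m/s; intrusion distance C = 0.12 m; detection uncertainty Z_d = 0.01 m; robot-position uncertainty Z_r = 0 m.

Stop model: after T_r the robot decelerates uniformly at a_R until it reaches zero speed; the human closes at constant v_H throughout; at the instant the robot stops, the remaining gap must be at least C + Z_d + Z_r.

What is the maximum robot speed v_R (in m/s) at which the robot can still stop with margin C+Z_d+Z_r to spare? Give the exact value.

at the boundary: (5/12)·v² + (3/5)·v + (-1743/1600) = 0
  disc = (3/5)² − 4·(5/12)·(-1743/1600) = 3481/1600 ; √disc = 59/40
  v_R = (−(3/5) + 59/40) / (2·(5/12)) = 21/20 m/s
check:
braking lasts T_s = (21/20)/(6/5) = 0.8750 s
reaction-phase robot travel = 1.0500·0.1000 = 0.1050 m
robot under decel: 1.0500²/(2·1.2000) = 0.4594 m
human over T_r+T_s: 0.6000·(0.1000+0.8750) = 0.5850 m
C+Z_d+Z_r = 0.1200+0.0100+0.0000 = 0.1300 m
sum ≈ 0.1050+0.4594+0.5850+0.1300 ≈ 1.2794 m = S ✓

v_R_max = 21/20 m/s = 1.0500 m/s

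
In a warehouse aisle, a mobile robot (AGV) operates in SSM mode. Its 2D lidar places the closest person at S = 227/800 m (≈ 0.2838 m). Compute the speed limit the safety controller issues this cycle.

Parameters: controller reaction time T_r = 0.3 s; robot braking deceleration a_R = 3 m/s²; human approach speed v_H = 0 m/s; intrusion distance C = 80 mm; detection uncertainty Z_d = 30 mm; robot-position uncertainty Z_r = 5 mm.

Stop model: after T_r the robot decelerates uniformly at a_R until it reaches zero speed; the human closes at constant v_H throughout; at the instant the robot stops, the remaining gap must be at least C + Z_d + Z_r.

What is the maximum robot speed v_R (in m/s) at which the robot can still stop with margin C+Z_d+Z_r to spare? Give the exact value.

v_R_max = 9/20 m/s = 0.4500 m/s

at the boundary: (1/6)·v² + (3/10)·v + (-27/160) = 0
  disc = (3/10)² − 4·(1/6)·(-27/160) = 81/400 ; √disc = 9/20
  v_R = (−(3/10) + 9/20) / (2·(1/6)) = 9/20 m/s
check:
braking lasts T_s = (9/20)/3 = 0.1500 s
reaction-phase robot travel = 0.4500·0.3000 = 0.1350 m
robot under decel: 0.4500²/(2·3.0000) = 0.0338 m
human over T_r+T_s: 0.0000·(0.3000+0.1500) = 0.0000 m
C+Z_d+Z_r = 0.0800+0.0300+0.0050 = 0.1150 m
sum ≈ 0.1350+0.0338+0.0000+0.1150 ≈ 0.2838 m = S ✓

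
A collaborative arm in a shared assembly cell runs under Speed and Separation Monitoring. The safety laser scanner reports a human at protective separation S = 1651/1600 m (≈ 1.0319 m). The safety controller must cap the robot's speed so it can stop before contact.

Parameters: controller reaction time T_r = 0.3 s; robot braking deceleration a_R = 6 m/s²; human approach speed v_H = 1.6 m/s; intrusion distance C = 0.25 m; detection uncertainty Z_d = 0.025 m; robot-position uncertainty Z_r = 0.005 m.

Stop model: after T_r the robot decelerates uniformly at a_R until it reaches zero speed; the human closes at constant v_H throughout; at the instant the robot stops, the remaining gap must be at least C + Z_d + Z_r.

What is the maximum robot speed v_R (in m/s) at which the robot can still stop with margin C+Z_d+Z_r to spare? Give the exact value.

quadratic (1/12)·v² + (17/30)·v + (-87/320) = 0
  disc = (17/30)² − 4·(1/12)·(-87/320) = 5929/14400 ; √disc = 77/120
  v_R = (−(17/30) + 77/120) / (2·(1/12)) = 9/20 m/s
check:
T_s = v_R/a_R = (9/20)/6 = 0.0750 s
reaction-phase robot travel = 0.4500·0.3000 = 0.1350 m
robot under decel: 0.4500²/(2·6.0000) = 0.0169 m
person approaches 1.6000·(0.3000+0.0750) = 0.6000 m
residual clearance needed = 0.2500+0.0250+0.0050 = 0.2800 m
sum ≈ 0.1350+0.0169+0.6000+0.2800 ≈ 1.0319 m = S ✓

v_R_max = 9/20 m/s = 0.4500 m/s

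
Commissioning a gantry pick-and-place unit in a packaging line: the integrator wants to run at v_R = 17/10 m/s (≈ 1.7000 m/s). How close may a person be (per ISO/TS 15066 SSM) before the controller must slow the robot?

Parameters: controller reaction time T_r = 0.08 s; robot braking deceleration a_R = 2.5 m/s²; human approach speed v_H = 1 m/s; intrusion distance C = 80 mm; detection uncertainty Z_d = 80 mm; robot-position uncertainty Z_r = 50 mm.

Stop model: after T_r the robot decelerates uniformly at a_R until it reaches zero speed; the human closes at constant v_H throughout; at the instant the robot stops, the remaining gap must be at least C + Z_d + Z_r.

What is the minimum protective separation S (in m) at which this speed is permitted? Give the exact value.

stop time T_s = (17/10)/(5/2) = 0.6800 s
robot covers v_R·T_r = 1.7000·0.0800 = 0.1360 m before braking
robot covers 1.7000·0.6800 − ½·2.5000·0.6800² = 0.5780 m while stopping
person approaches 1.0000·(0.0800+0.6800) = 0.7600 m
C+Z_d+Z_r = 0.0800+0.0800+0.0500 = 0.2100 m
S_min ≈ 0.1360+0.5780+0.7600+0.2100  ⇒  S_min = 421/250 m

S_min = 421/250 m = 1.6840 m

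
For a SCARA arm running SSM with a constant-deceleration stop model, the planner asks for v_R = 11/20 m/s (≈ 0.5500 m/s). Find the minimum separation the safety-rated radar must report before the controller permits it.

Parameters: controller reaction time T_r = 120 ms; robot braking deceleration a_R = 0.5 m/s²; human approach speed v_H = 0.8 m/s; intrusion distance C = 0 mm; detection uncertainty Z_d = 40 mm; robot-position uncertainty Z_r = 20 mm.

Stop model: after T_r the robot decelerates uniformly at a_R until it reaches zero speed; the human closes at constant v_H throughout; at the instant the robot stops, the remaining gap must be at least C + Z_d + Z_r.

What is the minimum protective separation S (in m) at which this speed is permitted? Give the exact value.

S_min = 2809/2000 m = 1.4045 m

T_s = v_R/a_R = (11/20)/(1/2) = 1.1000 s
robot in T_r: 0.5500·0.1200 = 0.0660 m
braking distance = 0.5500²/(2·0.5000) = 0.3025 m
person approaches 0.8000·(0.1200+1.1000) = 0.9760 m
margins: 0.0000+0.0400+0.0200 = 0.0600 m
S_min ≈ 0.0660+0.3025+0.9760+0.0600  ⇒  S_min = 2809/2000 m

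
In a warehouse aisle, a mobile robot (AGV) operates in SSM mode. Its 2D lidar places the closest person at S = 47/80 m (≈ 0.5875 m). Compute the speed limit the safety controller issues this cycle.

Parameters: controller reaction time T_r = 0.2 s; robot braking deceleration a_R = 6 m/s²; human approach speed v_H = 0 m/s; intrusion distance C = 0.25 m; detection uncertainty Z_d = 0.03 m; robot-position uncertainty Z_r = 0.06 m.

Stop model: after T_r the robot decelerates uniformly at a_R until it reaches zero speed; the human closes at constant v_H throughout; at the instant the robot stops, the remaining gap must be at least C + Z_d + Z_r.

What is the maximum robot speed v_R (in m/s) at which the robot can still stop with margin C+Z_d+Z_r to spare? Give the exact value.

collect terms ⇒ (1/12)·v_R² + (1/5)·v_R + (-99/400) = 0
  disc = (1/5)² − 4·(1/12)·(-99/400) = 49/400 ; √disc = 7/20
  v_R = (−(1/5) + 7/20) / (2·(1/12)) = 9/10 m/s
check:
stop time T_s = (9/10)/6 = 0.1500 s
reaction-phase robot travel = 0.9000·0.2000 = 0.1800 m
robot covers 0.9000·0.1500 − ½·6.0000·0.1500² = 0.0675 m while stopping
human closes 0.0000·0.3500 = 0.0000 m
C+Z_d+Z_r = 0.2500+0.0300+0.0600 = 0.3400 m
sum ≈ 0.1800+0.0675+0.0000+0.3400 ≈ 0.5875 m = S ✓

v_R_max = 9/10 m/s = 0.9000 m/s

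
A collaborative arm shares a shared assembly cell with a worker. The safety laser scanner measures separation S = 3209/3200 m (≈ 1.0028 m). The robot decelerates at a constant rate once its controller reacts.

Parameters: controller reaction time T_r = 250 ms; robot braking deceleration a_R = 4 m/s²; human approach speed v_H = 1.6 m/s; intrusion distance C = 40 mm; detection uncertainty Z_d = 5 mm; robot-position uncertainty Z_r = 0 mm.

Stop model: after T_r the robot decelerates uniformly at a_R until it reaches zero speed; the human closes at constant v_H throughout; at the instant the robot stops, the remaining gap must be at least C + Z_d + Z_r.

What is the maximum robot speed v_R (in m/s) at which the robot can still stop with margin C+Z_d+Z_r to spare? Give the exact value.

collect terms ⇒ (1/8)·v_R² + (13/20)·v_R + (-357/640) = 0
  disc = (13/20)² − 4·(1/8)·(-357/640) = 4489/6400 ; √disc = 67/80
  v_R = (−(13/20) + 67/80) / (2·(1/8)) = 3/4 m/s
check:
braking lasts T_s = (3/4)/4 = 0.1875 s
robot covers v_R·T_r = 0.7500·0.2500 = 0.1875 m before braking
robot under decel: 0.7500²/(2·4.0000) = 0.0703 m
person approaches 1.6000·(0.2500+0.1875) = 0.7000 m
margins: 0.0400+0.0050+0.0000 = 0.0450 m
sum ≈ 0.1875+0.0703+0.7000+0.0450 ≈ 1.0028 m = S ✓

v_R_max = 3/4 m/s = 0.7500 m/s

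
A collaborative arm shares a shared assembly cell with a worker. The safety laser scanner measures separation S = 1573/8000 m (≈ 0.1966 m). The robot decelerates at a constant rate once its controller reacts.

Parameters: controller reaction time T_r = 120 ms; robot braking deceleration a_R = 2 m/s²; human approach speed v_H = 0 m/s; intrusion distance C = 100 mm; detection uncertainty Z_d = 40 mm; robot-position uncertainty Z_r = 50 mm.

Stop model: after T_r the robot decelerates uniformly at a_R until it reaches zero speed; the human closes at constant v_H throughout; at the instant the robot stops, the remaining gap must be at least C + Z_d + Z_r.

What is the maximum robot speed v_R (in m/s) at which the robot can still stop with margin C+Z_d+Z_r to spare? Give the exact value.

quadratic (1/4)·v² + (3/25)·v + (-53/8000) = 0
  disc = (3/25)² − 4·(1/4)·(-53/8000) = 841/40000 ; √disc = 29/200
  v_R = (−(3/25) + 29/200) / (2·(1/4)) = 1/20 m/s
check:
T_s = v_R/a_R = (1/20)/2 = 0.0250 s
robot in T_r: 0.0500·0.1200 = 0.0060 m
braking distance = 0.0500²/(2·2.0000) = 0.0006 m
human closes 0.0000·0.1450 = 0.0000 m
residual clearance needed = 0.1000+0.0400+0.0500 = 0.1900 m
sum ≈ 0.0060+0.0006+0.0000+0.1900 ≈ 0.1966 m = S ✓

v_R_max = 1/20 m/s = 0.0500 m/s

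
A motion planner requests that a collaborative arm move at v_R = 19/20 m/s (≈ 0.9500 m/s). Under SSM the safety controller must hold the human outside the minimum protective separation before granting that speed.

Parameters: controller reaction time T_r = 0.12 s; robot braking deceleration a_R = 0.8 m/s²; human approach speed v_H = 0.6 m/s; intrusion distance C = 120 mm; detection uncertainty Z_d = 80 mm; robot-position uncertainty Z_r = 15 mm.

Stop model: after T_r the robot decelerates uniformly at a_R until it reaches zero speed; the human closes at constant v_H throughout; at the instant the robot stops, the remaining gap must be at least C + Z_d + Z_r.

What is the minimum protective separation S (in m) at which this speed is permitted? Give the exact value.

stop time T_s = (19/20)/(4/5) = 1.1875 s
robot in T_r: 0.9500·0.1200 = 0.1140 m
braking distance = 0.9500²/(2·0.8000) = 0.5641 m
person approaches 0.6000·(0.1200+1.1875) = 0.7845 m
residual clearance needed = 0.1200+0.0800+0.0150 = 0.2150 m
S_min ≈ 0.1140+0.5641+0.7845+0.2150  ⇒  S_min = 26841/16000 m

S_min = 26841/16000 m = 1.6776 m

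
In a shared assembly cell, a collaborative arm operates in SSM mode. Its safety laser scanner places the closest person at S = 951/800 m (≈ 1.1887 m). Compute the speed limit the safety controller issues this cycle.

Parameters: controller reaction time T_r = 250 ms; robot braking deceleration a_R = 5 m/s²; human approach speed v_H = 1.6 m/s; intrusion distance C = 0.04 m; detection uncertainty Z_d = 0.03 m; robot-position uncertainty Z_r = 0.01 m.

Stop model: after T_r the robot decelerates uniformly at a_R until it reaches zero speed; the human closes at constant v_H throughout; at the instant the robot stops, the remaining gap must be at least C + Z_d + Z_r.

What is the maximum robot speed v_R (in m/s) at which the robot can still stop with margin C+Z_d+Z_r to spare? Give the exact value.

v_R_max = 21/20 m/s = 1.0500 m/s

quadratic (1/10)·v² + (57/100)·v + (-567/800) = 0
  disc = (57/100)² − 4·(1/10)·(-567/800) = 1521/2500 ; √disc = 39/50
  v_R = (−(57/100) + 39/50) / (2·(1/10)) = 21/20 m/s
check:
stop time T_s = (21/20)/5 = 0.2100 s
reaction-phase robot travel = 1.0500·0.2500 = 0.2625 m
robot under decel: 1.0500²/(2·5.0000) = 0.1103 m
human closes 1.6000·0.4600 = 0.7360 m
residual clearance needed = 0.0400+0.0300+0.0100 = 0.0800 m
sum ≈ 0.2625+0.1103+0.7360+0.0800 ≈ 1.1887 m = S ✓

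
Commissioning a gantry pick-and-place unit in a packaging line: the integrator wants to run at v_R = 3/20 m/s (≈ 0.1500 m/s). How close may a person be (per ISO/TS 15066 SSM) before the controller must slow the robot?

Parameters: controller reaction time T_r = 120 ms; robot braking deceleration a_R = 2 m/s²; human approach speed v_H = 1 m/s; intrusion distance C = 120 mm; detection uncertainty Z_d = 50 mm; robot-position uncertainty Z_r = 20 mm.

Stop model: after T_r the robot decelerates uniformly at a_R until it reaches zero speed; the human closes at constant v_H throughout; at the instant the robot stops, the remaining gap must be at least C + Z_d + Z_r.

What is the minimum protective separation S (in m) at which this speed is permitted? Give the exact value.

stop time T_s = (3/20)/2 = 0.0750 s
reaction-phase robot travel = 0.1500·0.1200 = 0.0180 m
robot under decel: 0.1500²/(2·2.0000) = 0.0056 m
human over T_r+T_s: 1.0000·(0.1200+0.0750) = 0.1950 m
margins: 0.1200+0.0500+0.0200 = 0.1900 m
S_min ≈ 0.0180+0.0056+0.1950+0.1900  ⇒  S_min = 3269/8000 m

S_min = 3269/8000 m = 0.4086 m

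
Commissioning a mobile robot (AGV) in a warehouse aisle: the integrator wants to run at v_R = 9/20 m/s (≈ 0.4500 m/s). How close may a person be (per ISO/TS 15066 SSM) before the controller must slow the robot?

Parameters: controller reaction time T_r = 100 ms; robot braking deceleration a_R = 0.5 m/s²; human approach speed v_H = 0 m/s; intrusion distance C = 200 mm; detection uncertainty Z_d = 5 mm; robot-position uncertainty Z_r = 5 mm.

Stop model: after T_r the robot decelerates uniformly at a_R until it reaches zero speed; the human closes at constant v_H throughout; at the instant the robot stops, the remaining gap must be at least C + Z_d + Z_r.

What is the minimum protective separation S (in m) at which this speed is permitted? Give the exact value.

S_min = 183/400 m = 0.4575 m

T_s = v_R/a_R = (9/20)/(1/2) = 0.9000 s
robot in T_r: 0.4500·0.1000 = 0.0450 m
robot covers 0.4500·0.9000 − ½·0.5000·0.9000² = 0.2025 m while stopping
person approaches 0.0000·(0.1000+0.9000) = 0.0000 m
C+Z_d+Z_r = 0.2000+0.0050+0.0050 = 0.2100 m
S_min ≈ 0.0450+0.2025+0.0000+0.2100  ⇒  S_min = 183/400 m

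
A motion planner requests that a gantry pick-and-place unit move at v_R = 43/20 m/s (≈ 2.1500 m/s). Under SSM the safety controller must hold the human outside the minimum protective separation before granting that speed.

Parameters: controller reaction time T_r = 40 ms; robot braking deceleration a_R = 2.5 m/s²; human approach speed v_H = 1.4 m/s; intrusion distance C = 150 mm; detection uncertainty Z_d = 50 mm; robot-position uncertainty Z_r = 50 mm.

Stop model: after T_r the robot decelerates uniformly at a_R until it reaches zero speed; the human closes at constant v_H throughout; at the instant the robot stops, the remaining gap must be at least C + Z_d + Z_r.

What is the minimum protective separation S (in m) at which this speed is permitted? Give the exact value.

T_s = v_R/a_R = (43/20)/(5/2) = 0.8600 s
robot in T_r: 2.1500·0.0400 = 0.0860 m
braking distance = 2.1500²/(2·2.5000) = 0.9245 m
human closes 1.4000·0.9000 = 1.2600 m
residual clearance needed = 0.1500+0.0500+0.0500 = 0.2500 m
S_min ≈ 0.0860+0.9245+1.2600+0.2500  ⇒  S_min = 5041/2000 m

S_min = 5041/2000 m = 2.5205 m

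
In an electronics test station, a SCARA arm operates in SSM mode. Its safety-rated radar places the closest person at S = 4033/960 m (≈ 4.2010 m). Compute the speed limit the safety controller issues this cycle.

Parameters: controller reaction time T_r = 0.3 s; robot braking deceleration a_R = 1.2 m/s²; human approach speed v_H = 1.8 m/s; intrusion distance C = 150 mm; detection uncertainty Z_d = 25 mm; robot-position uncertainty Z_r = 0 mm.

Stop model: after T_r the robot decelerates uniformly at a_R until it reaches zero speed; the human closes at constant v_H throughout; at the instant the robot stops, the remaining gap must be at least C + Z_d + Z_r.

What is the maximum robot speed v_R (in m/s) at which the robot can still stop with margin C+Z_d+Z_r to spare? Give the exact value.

v_R_max = 29/20 m/s = 1.4500 m/s

at the boundary: (5/12)·v² + (9/5)·v + (-16733/4800) = 0
  disc = (9/5)² − 4·(5/12)·(-16733/4800) = 130321/14400 ; √disc = 361/120
  v_R = (−(9/5) + 361/120) / (2·(5/12)) = 29/20 m/s
check:
T_s = v_R/a_R = (29/20)/(6/5) = 1.2083 s
reaction-phase robot travel = 1.4500·0.3000 = 0.4350 m
robot under decel: 1.4500²/(2·1.2000) = 0.8760 m
person approaches 1.8000·(0.3000+1.2083) = 2.7150 m
residual clearance needed = 0.1500+0.0250+0.0000 = 0.1750 m
sum ≈ 0.4350+0.8760+2.7150+0.1750 ≈ 4.2010 m = S ✓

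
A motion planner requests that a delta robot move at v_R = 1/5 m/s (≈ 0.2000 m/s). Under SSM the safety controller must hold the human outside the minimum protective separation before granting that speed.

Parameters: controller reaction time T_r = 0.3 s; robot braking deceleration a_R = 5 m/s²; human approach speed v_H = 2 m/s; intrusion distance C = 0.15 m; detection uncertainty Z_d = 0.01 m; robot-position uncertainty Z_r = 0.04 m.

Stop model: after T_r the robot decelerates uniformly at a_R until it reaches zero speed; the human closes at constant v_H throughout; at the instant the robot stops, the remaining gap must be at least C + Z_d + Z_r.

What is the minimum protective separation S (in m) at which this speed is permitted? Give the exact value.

S_min = 118/125 m = 0.9440 m

braking lasts T_s = (1/5)/5 = 0.0400 s
robot in T_r: 0.2000·0.3000 = 0.0600 m
robot under decel: 0.2000²/(2·5.0000) = 0.0040 m
human closes 2.0000·0.3400 = 0.6800 m
residual clearance needed = 0.1500+0.0100+0.0400 = 0.2000 m
S_min ≈ 0.0600+0.0040+0.6800+0.2000  ⇒  S_min = 118/125 m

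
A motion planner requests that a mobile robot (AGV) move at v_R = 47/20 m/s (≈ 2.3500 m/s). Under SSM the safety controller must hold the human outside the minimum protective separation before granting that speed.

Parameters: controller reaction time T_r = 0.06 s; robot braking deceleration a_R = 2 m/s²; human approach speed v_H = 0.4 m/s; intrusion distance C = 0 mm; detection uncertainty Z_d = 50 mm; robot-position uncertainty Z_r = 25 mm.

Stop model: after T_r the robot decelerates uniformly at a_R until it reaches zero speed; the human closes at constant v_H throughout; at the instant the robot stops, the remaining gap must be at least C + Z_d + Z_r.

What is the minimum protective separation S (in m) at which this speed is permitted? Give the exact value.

S_min = 669/320 m = 2.0906 m

stop time T_s = (47/20)/2 = 1.1750 s
reaction-phase robot travel = 2.3500·0.0600 = 0.1410 m
braking distance = 2.3500²/(2·2.0000) = 1.3806 m
person approaches 0.4000·(0.0600+1.1750) = 0.4940 m
residual clearance needed = 0.0000+0.0500+0.0250 = 0.0750 m
S_min ≈ 0.1410+1.3806+0.4940+0.0750  ⇒  S_min = 669/320 m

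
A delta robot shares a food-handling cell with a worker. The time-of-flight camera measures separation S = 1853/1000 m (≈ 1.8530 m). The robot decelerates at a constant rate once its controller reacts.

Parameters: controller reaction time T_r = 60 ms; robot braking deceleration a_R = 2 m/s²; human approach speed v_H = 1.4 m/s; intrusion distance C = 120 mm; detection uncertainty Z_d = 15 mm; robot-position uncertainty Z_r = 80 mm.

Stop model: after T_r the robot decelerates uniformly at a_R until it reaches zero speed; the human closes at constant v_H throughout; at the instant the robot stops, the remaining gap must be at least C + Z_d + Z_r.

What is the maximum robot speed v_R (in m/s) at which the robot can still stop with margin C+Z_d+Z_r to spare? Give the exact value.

v_R_max = 7/5 m/s = 1.4000 m/s

quadratic (1/4)·v² + (19/25)·v + (-777/500) = 0
  disc = (19/25)² − 4·(1/4)·(-777/500) = 5329/2500 ; √disc = 73/50
  v_R = (−(19/25) + 73/50) / (2·(1/4)) = 7/5 m/s
check:
stop time T_s = (7/5)/2 = 0.7000 s
robot covers v_R·T_r = 1.4000·0.0600 = 0.0840 m before braking
robot under decel: 1.4000²/(2·2.0000) = 0.4900 m
human over T_r+T_s: 1.4000·(0.0600+0.7000) = 1.0640 m
residual clearance needed = 0.1200+0.0150+0.0800 = 0.2150 m
sum ≈ 0.0840+0.4900+1.0640+0.2150 ≈ 1.8530 m = S ✓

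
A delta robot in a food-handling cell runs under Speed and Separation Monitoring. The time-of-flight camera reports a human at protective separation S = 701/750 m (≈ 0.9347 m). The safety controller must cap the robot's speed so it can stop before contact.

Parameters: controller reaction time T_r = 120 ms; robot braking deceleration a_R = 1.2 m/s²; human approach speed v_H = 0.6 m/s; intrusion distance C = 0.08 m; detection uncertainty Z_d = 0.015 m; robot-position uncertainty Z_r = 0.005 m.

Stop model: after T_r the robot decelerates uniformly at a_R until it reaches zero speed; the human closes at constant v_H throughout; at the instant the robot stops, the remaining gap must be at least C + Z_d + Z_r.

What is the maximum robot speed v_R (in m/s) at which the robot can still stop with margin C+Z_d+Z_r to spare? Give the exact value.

collect terms ⇒ (5/12)·v_R² + (31/50)·v_R + (-286/375) = 0
  disc = (31/50)² − 4·(5/12)·(-286/375) = 37249/22500 ; √disc = 193/150
  v_R = (−(31/50) + 193/150) / (2·(5/12)) = 4/5 m/s
check:
T_s = v_R/a_R = (4/5)/(6/5) = 0.6667 s
reaction-phase robot travel = 0.8000·0.1200 = 0.0960 m
braking distance = 0.8000²/(2·1.2000) = 0.2667 m
human over T_r+T_s: 0.6000·(0.1200+0.6667) = 0.4720 m
margins: 0.0800+0.0150+0.0050 = 0.1000 m
sum ≈ 0.0960+0.2667+0.4720+0.1000 ≈ 0.9347 m = S ✓

v_R_max = 4/5 m/s = 0.8000 m/s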